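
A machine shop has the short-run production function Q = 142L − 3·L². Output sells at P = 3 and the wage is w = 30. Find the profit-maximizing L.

The marginal product of L is MP_L = 142 − 6L.
A price-taking firm hires until the value of the marginal product equals the wage: P·MP_L = w, so 3·(142 − 6L) = 30.
Then 142 − 6L = 10, giving L = 22.

L* = 22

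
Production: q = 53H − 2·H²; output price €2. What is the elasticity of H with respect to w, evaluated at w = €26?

From P·MP_H = w with MP_H = 53 − 4H, labor demand is H(w) = (53 − w/2)/4.
dH/dw = −1/(8) = -0.125.
At w = 26, H = 10, so ε = (dH/dw)·(w/H) = (-0.125)·(26/10) = -0.325.

ε = -0.325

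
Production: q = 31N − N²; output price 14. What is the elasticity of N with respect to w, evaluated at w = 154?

ε = -0.55

From P·MP_N = w with MP_N = 31 − 2N, labor demand is N(w) = (31 − w/14)/2.
dN/dw = −1/(28) = -1/28.
At w = 154, N = 10, so ε = (dN/dw)·(w/N) = (-1/28)·(154/10) = -0.55.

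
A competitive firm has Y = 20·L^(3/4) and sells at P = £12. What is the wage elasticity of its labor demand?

ε = -4

MP_L = (3/4)·20·L^(-1/4), so P·MP_L = w gives 180·L^(-1/4) = w.
Solving, L(w) = (180/w)^(4). This is a constant-elasticity form: L ∝ w^(−4), so ε = −4.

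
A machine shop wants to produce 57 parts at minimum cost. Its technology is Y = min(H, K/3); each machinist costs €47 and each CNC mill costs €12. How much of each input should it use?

H* = 57, K* = 171

With a fixed-proportions technology, the cost-minimizing bundle uses no slack in either input: H = K/3 = Y.
So H = 57 and K = 3·57 = 171.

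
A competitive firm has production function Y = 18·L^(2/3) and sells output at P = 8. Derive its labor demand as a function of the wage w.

MP_L = (2/3)·18·L^(-1/3) = 12·L^(-1/3).
Setting P·MP_L = w: 96·L^(-1/3) = w.
Solving for L: L^(-1/3) = w/96, so L = (96/w)^(3).

L(w) = 884736/w³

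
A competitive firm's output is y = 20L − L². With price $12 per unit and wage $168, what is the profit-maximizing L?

L* = 3

The marginal product of L is MP_L = 20 − 2L.
A price-taking firm hires until the value of the marginal product equals the wage: P·MP_L = w, so 12·(20 − 2L) = 168.
Then 20 − 2L = 14, giving L = 3.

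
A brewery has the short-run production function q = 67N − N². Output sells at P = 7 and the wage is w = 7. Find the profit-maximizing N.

The marginal product of N is MP_N = 67 − 2N.
A price-taking firm hires until the value of the marginal product equals the wage: P·MP_N = w, so 7·(67 − 2N) = 7.
Then 67 − 2N = 1, giving N = 33.

N* = 33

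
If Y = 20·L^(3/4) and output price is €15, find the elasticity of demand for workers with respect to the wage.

MP_L = (3/4)·20·L^(-1/4), so P·MP_L = w gives 225·L^(-1/4) = w.
Solving, L(w) = (225/w)^(4). This is a constant-elasticity form: L ∝ w^(−4), so ε = −4.

ε = -4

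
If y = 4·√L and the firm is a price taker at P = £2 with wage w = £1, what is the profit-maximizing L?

MP_L = (1/2)·4·L^(-1/2) = 2·L^(-1/2).
Profit maximization for a price taker requires P·MP_L = w: 2·2·L^(-1/2) = 1.
So L^(-1/2) = 0.25, which gives L = 16.

L* = 16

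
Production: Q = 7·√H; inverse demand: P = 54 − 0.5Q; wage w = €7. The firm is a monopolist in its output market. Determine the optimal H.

H* = 36

Marginal revenue from the inverse demand is MR = 54 − Q.
The marginal product is MP_H = 3.5·H^(-1/2).
A monopolist hires until marginal revenue product equals the wage: MR·MP_H = w.
At H, Q = 7·√H. Substituting and solving: (54 − 7·√H)·3.5·H^(-1/2) = 7 gives H = 36.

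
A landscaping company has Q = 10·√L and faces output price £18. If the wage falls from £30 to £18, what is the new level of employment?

L* = 25

From P·MP_L = w with MP_L = 5·L^(-1/2), the labor demand is L(w) = (90/w)^(2).
At w = 30: L = 9. At w = 18: L = 25.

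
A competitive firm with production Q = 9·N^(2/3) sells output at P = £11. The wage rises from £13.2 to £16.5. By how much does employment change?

From P·MP_N = w with MP_N = 6·N^(-1/3), the labor demand is N(w) = (66/w)^(3).
At w = 13.2: N = 125. At w = 16.5: N = 64.
ΔN = 64 − 125 = -61.

ΔN = -61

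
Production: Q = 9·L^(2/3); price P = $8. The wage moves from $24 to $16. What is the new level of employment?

From P·MP_L = w with MP_L = 6·L^(-1/3), the labor demand is L(w) = (48/w)^(3).
At w = 24: L = 8. At w = 16: L = 27.

L* = 27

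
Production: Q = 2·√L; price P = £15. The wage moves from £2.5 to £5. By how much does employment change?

From P·MP_L = w with MP_L = L^(-1/2), the labor demand is L(w) = (15/w)^(2).
At w = 2.5: L = 36. At w = 5: L = 9.
ΔL = 9 − 36 = -27.

ΔL = -27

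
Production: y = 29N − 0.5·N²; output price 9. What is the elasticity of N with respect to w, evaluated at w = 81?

From P·MP_N = w with MP_N = 29 − N, labor demand is N(w) = 29 − w/9.
dN/dw = −1/(9) = -1/9.
At w = 81, N = 20, so ε = (dN/dw)·(w/N) = (-1/9)·(81/20) = -0.45.

ε = -0.45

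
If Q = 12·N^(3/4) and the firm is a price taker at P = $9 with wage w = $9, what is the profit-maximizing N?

MP_N = (3/4)·12·N^(-1/4) = 9·N^(-1/4).
Profit maximization for a price taker requires P·MP_N = w: 9·9·N^(-1/4) = 9.
So N^(-1/4) = 1/9, which gives N = 6561.

N* = 6561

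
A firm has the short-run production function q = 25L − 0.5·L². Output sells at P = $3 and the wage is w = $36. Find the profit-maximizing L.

The marginal product of L is MP_L = 25 − L.
A price-taking firm hires until the value of the marginal product equals the wage: P·MP_L = w, so 3·(25 − L) = 36.
Then 25 − L = 12, giving L = 13.

L* = 13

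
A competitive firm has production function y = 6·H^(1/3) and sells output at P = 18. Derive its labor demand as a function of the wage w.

MP_H = (1/3)·6·H^(-2/3) = 2·H^(-2/3).
Setting P·MP_H = w: 36·H^(-2/3) = w.
Solving for H: H^(-2/3) = w/36, so H = (36/w)^(3/2).

H(w) = (36/w)^(3/2)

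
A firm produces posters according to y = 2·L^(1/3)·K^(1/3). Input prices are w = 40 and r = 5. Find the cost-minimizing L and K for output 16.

L* = 8, K* = 64

Cost minimization requires the marginal rate of technical substitution to equal the input-price ratio: MP_L/MP_K = w/r.
Here MP_L/MP_K = (1/3)·(K/L)/(1/3) = (K/L). Setting this equal to 40/5 = 8 gives K = 8L.
Substituting into y = 16: 2·L^(1/3)·(8L)^(1/3) = 16.
Solving, L = 8 and K = 64.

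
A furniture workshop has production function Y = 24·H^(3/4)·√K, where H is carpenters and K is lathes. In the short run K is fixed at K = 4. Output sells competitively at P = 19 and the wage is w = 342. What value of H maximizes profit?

H* = 16

With K = 4, MP_H = (3/4)·24·H^(-1/4)·4^(1/2) = 36·H^(-1/4).
Profit maximization for a price taker requires P·MP_H = w: 19·36·H^(-1/4) = 342.
So H^(-1/4) = 0.5, which gives H = 16.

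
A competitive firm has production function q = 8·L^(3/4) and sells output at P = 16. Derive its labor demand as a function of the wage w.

L(w) = (96/w)^(4)

MP_L = (3/4)·8·L^(-1/4) = 6·L^(-1/4).
Setting P·MP_L = w: 96·L^(-1/4) = w.
Solving for L: L^(-1/4) = w/96, so L = (96/w)^(4).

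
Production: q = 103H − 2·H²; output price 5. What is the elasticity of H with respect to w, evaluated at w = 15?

From P·MP_H = w with MP_H = 103 − 4H, labor demand is H(w) = (103 − w/5)/4.
dH/dw = −1/(20) = -0.05.
At w = 15, H = 25, so ε = (dH/dw)·(w/H) = (-0.05)·(15/25) = -0.03.

ε = -0.03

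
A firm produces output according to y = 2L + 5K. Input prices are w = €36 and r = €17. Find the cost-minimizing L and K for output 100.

L* = 0, K* = 20

The inputs are perfect substitutes, so the firm uses whichever has the lower cost per unit of output.
Cost per unit of output via L is w/2 = 18; via K it is r/5 = 3.4. K is cheaper.
Producing y = 100 with K alone: L = 0, K = 20.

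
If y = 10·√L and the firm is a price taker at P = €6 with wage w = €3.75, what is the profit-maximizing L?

L* = 64

MP_L = (1/2)·10·L^(-1/2) = 5·L^(-1/2).
Profit maximization for a price taker requires P·MP_L = w: 6·5·L^(-1/2) = 3.75.
So L^(-1/2) = 0.125, which gives L = 64.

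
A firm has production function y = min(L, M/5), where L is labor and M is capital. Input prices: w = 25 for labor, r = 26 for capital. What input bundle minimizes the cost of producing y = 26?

With a fixed-proportions technology, the cost-minimizing bundle uses no slack in either input: L = M/5 = y.
So L = 26 and M = 5·26 = 130.

L* = 26, M* = 130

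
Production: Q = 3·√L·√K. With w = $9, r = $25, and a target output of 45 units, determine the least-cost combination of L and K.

L* = 25, K* = 9

Cost minimization requires the marginal rate of technical substitution to equal the input-price ratio: MP_L/MP_K = w/r.
Here MP_L/MP_K = (1/2)·(K/L)/(1/2) = (K/L). Setting this equal to 9/25 = 0.36 gives K = 0.36L.
Substituting into Q = 45: 3·L^(1/2)·(0.36L)^(1/2) = 45.
Solving, L = 25 and K = 9.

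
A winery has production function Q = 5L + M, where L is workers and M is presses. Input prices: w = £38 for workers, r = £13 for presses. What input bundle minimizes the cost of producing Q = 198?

L* = 39.6, M* = 0

The inputs are perfect substitutes, so the firm uses whichever has the lower cost per unit of output.
Cost per unit of output via L is 7.6; via M it is 13. L is cheaper.
Producing Q = 198 with L alone: L = 39.6, M = 0.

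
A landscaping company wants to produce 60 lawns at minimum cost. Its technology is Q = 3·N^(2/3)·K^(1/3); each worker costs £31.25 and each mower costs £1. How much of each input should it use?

N* = 8, K* = 125

Cost minimization requires the marginal rate of technical substitution to equal the input-price ratio: MP_N/MP_K = w/r.
Here MP_N/MP_K = (2/3)·(K/N)/(1/3) = 2·(K/N). Setting this equal to 31.25/1 = 31.25 gives K = 15.625N.
Substituting into Q = 60: 3·N^(2/3)·(15.625N)^(1/3) = 60.
Solving, N = 8 and K = 125.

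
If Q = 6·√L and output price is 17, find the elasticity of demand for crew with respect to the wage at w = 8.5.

MP_L = (1/2)·6·L^(-1/2), so P·MP_L = w gives 51·L^(-1/2) = w.
Solving, L(w) = (51/w)^(2). This is a constant-elasticity form: L ∝ w^(−2), so ε = −2.

ε = -2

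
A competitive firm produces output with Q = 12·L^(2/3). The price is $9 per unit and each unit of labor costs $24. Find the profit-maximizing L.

MP_L = (2/3)·12·L^(-1/3) = 8·L^(-1/3).
Profit maximization for a price taker requires P·MP_L = w: 9·8·L^(-1/3) = 24.
So L^(-1/3) = 1/3, which gives L = 27.

L* = 27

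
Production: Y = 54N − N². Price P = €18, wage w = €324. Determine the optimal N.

N* = 18

The marginal product of N is MP_N = 54 − 2N.
A price-taking firm hires until the value of the marginal product equals the wage: P·MP_N = w, so 18·(54 − 2N) = 324.
Then 54 − 2N = 18, giving N = 18.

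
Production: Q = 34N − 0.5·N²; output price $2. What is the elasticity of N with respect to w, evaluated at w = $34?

ε = -1

From P·MP_N = w with MP_N = 34 − N, labor demand is N(w) = 34 − w/2.
dN/dw = −1/(2) = -0.5.
At w = 34, N = 17, so ε = (dN/dw)·(w/N) = (-0.5)·(34/17) = -1.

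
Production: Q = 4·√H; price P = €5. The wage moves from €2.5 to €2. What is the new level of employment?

H* = 25

From P·MP_H = w with MP_H = 2·H^(-1/2), the labor demand is H(w) = (10/w)^(2).
At w = 2.5: H = 16. At w = 2: H = 25.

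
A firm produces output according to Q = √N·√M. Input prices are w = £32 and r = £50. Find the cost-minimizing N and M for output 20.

Cost minimization requires the marginal rate of technical substitution to equal the input-price ratio: MP_N/MP_M = w/r.
Here MP_N/MP_M = (1/2)·(M/N)/(1/2) = (M/N). Setting this equal to 32/50 = 0.64 gives M = 0.64N.
Substituting into Q = 20: N^(1/2)·(0.64N)^(1/2) = 20.
Solving, N = 25 and M = 16.

N* = 25, M* = 16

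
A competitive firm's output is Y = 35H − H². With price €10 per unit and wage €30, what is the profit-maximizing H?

The marginal product of H is MP_H = 35 − 2H.
A price-taking firm hires until the value of the marginal product equals the wage: P·MP_H = w, so 10·(35 − 2H) = 30.
Then 35 − 2H = 3, giving H = 16.

H* = 16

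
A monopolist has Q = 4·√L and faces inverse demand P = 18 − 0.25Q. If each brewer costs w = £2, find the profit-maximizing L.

Marginal revenue from the inverse demand is MR = 18 − 0.5Q.
The marginal product is MP_L = 2·L^(-1/2).
A monopolist hires until marginal revenue product equals the wage: MR·MP_L = w.
At L, Q = 4·√L. Substituting and solving: (18 − 2·√L)·2·L^(-1/2) = 2 gives L = 36.

L* = 36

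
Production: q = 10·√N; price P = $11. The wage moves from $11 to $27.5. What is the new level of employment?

From P·MP_N = w with MP_N = 5·N^(-1/2), the labor demand is N(w) = (55/w)^(2).
At w = 11: N = 25. At w = 27.5: N = 4.

N* = 4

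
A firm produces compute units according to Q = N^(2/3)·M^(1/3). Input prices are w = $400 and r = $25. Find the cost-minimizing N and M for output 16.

Cost minimization requires the marginal rate of technical substitution to equal the input-price ratio: MP_N/MP_M = w/r.
Here MP_N/MP_M = (2/3)·(M/N)/(1/3) = 2·(M/N). Setting this equal to 400/25 = 16 gives M = 8N.
Substituting into Q = 16: N^(2/3)·(8N)^(1/3) = 16.
Solving, N = 8 and M = 64.

N* = 8, M* = 64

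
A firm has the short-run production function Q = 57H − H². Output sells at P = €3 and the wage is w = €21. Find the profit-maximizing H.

H* = 25

The marginal product of H is MP_H = 57 − 2H.
A price-taking firm hires until the value of the marginal product equals the wage: P·MP_H = w, so 3·(57 − 2H) = 21.
Then 57 − 2H = 7, giving H = 25.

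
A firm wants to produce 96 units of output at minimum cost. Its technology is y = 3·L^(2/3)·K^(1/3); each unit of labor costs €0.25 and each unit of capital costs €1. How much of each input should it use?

Cost minimization requires the marginal rate of technical substitution to equal the input-price ratio: MP_L/MP_K = w/r.
Here MP_L/MP_K = (2/3)·(K/L)/(1/3) = 2·(K/L). Setting this equal to 0.25/1 = 0.25 gives K = 0.125L.
Substituting into y = 96: 3·L^(2/3)·(0.125L)^(1/3) = 96.
Solving, L = 64 and K = 8.

L* = 64, K* = 8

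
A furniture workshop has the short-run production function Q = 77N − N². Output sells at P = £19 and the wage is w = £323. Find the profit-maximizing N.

N* = 30

The marginal product of N is MP_N = 77 − 2N.
A price-taking firm hires until the value of the marginal product equals the wage: P·MP_N = w, so 19·(77 − 2N) = 323.
Then 77 − 2N = 17, giving N = 30.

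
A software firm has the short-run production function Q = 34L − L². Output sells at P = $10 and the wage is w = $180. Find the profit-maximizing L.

The marginal product of L is MP_L = 34 − 2L.
A price-taking firm hires until the value of the marginal product equals the wage: P·MP_L = w, so 10·(34 − 2L) = 180.
Then 34 − 2L = 18, giving L = 8.

L* = 8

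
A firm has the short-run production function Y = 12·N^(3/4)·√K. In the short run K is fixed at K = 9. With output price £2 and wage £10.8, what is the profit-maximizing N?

With K = 9, MP_N = (3/4)·12·N^(-1/4)·9^(1/2) = 27·N^(-1/4).
Profit maximization for a price taker requires P·MP_N = w: 2·27·N^(-1/4) = 10.8.
So N^(-1/4) = 0.2, which gives N = 625.

N* = 625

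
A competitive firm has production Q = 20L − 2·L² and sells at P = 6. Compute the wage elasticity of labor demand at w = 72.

From P·MP_L = w with MP_L = 20 − 4L, labor demand is L(w) = (20 − w/6)/4.
dL/dw = −1/(24) = -1/24.
At w = 72, L = 2, so ε = (dL/dw)·(w/L) = (-1/24)·(72/2) = -1.5.

ε = -1.5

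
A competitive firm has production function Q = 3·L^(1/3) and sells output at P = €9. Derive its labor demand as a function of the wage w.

MP_L = (1/3)·3·L^(-2/3) = L^(-2/3).
Setting P·MP_L = w: 9·L^(-2/3) = w.
Solving for L: L^(-2/3) = w/9, so L = (9/w)^(3/2).

L(w) = (9/w)^(3/2)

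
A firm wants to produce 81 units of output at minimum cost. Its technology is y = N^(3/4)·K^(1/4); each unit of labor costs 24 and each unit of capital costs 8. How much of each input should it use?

Cost minimization requires the marginal rate of technical substitution to equal the input-price ratio: MP_N/MP_K = w/r.
Here MP_N/MP_K = (3/4)·(K/N)/(1/4) = 3·(K/N). Setting this equal to 24/8 = 3 gives K = N.
Substituting into y = 81: N^(3/4)·(N)^(1/4) = 81.
Solving, N = 81 and K = 81.

N* = 81, K* = 81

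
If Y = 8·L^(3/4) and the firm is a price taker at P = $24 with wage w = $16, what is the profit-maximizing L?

MP_L = (3/4)·8·L^(-1/4) = 6·L^(-1/4).
Profit maximization for a price taker requires P·MP_L = w: 24·6·L^(-1/4) = 16.
So L^(-1/4) = 1/9, which gives L = 6561.

L* = 6561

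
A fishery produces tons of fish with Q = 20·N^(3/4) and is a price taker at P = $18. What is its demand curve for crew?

N(w) = (270/w)^(4)

MP_N = (3/4)·20·N^(-1/4) = 15·N^(-1/4).
Setting P·MP_N = w: 270·N^(-1/4) = w.
Solving for N: N^(-1/4) = w/270, so N = (270/w)^(4).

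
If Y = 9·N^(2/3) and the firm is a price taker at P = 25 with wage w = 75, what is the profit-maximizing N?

MP_N = (2/3)·9·N^(-1/3) = 6·N^(-1/3).
Profit maximization for a price taker requires P·MP_N = w: 25·6·N^(-1/3) = 75.
So N^(-1/3) = 0.5, which gives N = 8.

N* = 8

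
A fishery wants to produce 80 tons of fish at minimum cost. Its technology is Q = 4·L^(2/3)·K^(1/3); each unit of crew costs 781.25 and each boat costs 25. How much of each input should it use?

Cost minimization requires the marginal rate of technical substitution to equal the input-price ratio: MP_L/MP_K = w/r.
Here MP_L/MP_K = (2/3)·(K/L)/(1/3) = 2·(K/L). Setting this equal to 781.25/25 = 31.25 gives K = 15.625L.
Substituting into Q = 80: 4·L^(2/3)·(15.625L)^(1/3) = 80.
Solving, L = 8 and K = 125.

L* = 8, K* = 125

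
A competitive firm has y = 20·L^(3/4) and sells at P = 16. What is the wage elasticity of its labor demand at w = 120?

ε = -4

MP_L = (3/4)·20·L^(-1/4), so P·MP_L = w gives 240·L^(-1/4) = w.
Solving, L(w) = (240/w)^(4). This is a constant-elasticity form: L ∝ w^(−4), so ε = −4.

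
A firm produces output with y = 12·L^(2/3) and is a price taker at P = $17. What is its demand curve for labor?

MP_L = (2/3)·12·L^(-1/3) = 8·L^(-1/3).
Setting P·MP_L = w: 136·L^(-1/3) = w.
Solving for L: L^(-1/3) = w/136, so L = (136/w)^(3).

L(w) = 2515456/w³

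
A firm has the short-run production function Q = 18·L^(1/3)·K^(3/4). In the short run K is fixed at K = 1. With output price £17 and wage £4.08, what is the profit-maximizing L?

L* = 125

With K = 1, MP_L = (1/3)·18·L^(-2/3)·1^(3/4) = 6·L^(-2/3).
Profit maximization for a price taker requires P·MP_L = w: 17·6·L^(-2/3) = 4.08.
So L^(-2/3) = 0.04, which gives L = 125.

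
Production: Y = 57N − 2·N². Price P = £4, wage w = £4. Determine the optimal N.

N* = 14

The marginal product of N is MP_N = 57 − 4N.
A price-taking firm hires until the value of the marginal product equals the wage: P·MP_N = w, so 4·(57 − 4N) = 4.
Then 57 − 4N = 1, giving N = 14.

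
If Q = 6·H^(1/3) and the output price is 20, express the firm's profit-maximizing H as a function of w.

H(w) = (40/w)^(3/2)

MP_H = (1/3)·6·H^(-2/3) = 2·H^(-2/3).
Setting P·MP_H = w: 40·H^(-2/3) = w.
Solving for H: H^(-2/3) = w/40, so H = (40/w)^(3/2).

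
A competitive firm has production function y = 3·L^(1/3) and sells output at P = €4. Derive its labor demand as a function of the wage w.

L(w) = (4/w)^(3/2)

MP_L = (1/3)·3·L^(-2/3) = L^(-2/3).
Setting P·MP_L = w: 4·L^(-2/3) = w.
Solving for L: L^(-2/3) = w/4, so L = (4/w)^(3/2).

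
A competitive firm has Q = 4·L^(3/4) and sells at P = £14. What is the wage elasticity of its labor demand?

ε = -4

MP_L = (3/4)·4·L^(-1/4), so P·MP_L = w gives 42·L^(-1/4) = w.
Solving, L(w) = (42/w)^(4). This is a constant-elasticity form: L ∝ w^(−4), so ε = −4.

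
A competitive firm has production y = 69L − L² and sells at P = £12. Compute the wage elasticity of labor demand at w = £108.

From P·MP_L = w with MP_L = 69 − 2L, labor demand is L(w) = (69 − w/12)/2.
dL/dw = −1/(24) = -1/24.
At w = 108, L = 30, so ε = (dL/dw)·(w/L) = (-1/24)·(108/30) = -0.15.

ε = -0.15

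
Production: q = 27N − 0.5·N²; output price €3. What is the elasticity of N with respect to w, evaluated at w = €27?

From P·MP_N = w with MP_N = 27 − N, labor demand is N(w) = 27 − w/3.
dN/dw = −1/(3) = -1/3.
At w = 27, N = 18, so ε = (dN/dw)·(w/N) = (-1/3)·(27/18) = -0.5.

ε = -0.5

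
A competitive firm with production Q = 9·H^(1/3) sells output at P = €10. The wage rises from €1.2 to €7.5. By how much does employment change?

From P·MP_H = w with MP_H = 3·H^(-2/3), the labor demand is H(w) = (30/w)^(3/2).
At w = 1.2: H = 125. At w = 7.5: H = 8.
ΔH = 8 − 125 = -117.

ΔH = -117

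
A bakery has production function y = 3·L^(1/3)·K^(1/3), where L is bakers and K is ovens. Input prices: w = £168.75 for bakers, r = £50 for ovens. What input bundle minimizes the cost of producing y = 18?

L* = 8, K* = 27

Cost minimization requires the marginal rate of technical substitution to equal the input-price ratio: MP_L/MP_K = w/r.
Here MP_L/MP_K = (1/3)·(K/L)/(1/3) = (K/L). Setting this equal to 168.75/50 = 3.375 gives K = 3.375L.
Substituting into y = 18: 3·L^(1/3)·(3.375L)^(1/3) = 18.
Solving, L = 8 and K = 27.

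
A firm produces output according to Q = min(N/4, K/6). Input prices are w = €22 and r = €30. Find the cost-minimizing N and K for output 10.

N* = 40, K* = 60

With a fixed-proportions technology, the cost-minimizing bundle uses no slack in either input: N/4 = K/6 = Q.
So N = 4·10 = 40 and K = 6·10 = 60.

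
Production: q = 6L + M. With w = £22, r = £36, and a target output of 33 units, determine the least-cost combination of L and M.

The inputs are perfect substitutes, so the firm uses whichever has the lower cost per unit of output.
Cost per unit of output via L is 11/3; via M it is 36. L is cheaper.
Producing q = 33 with L alone: L = 5.5, M = 0.

L* = 5.5, M* = 0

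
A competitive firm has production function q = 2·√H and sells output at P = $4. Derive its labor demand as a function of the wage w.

H(w) = 16/w²

MP_H = (1/2)·2·H^(-1/2) = H^(-1/2).
Setting P·MP_H = w: 4·H^(-1/2) = w.
Solving for H: H^(-1/2) = w/4, so H = (4/w)^(2).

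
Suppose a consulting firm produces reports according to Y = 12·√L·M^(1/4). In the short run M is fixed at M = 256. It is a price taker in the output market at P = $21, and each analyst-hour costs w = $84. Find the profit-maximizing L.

L* = 36

With M = 256, MP_L = (1/2)·12·L^(-1/2)·256^(1/4) = 24·L^(-1/2).
Profit maximization for a price taker requires P·MP_L = w: 21·24·L^(-1/2) = 84.
So L^(-1/2) = 1/6, which gives L = 36.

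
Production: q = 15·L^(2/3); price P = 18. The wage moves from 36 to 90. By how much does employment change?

ΔL = -117

From P·MP_L = w with MP_L = 10·L^(-1/3), the labor demand is L(w) = (180/w)^(3).
At w = 36: L = 125. At w = 90: L = 8.
ΔL = 8 − 125 = -117.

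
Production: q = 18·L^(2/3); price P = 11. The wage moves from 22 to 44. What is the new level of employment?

L* = 27

From P·MP_L = w with MP_L = 12·L^(-1/3), the labor demand is L(w) = (132/w)^(3).
At w = 22: L = 216. At w = 44: L = 27.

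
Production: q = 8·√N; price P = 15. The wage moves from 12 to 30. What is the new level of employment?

N* = 4

From P·MP_N = w with MP_N = 4·N^(-1/2), the labor demand is N(w) = (60/w)^(2).
At w = 12: N = 25. At w = 30: N = 4.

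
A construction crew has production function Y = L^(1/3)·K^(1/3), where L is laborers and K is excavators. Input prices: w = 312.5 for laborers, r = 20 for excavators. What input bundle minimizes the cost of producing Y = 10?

L* = 8, K* = 125

Cost minimization requires the marginal rate of technical substitution to equal the input-price ratio: MP_L/MP_K = w/r.
Here MP_L/MP_K = (1/3)·(K/L)/(1/3) = (K/L). Setting this equal to 312.5/20 = 15.625 gives K = 15.625L.
Substituting into Y = 10: L^(1/3)·(15.625L)^(1/3) = 10.
Solving, L = 8 and K = 125.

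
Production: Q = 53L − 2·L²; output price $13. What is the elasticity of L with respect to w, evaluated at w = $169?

ε = -0.325

From P·MP_L = w with MP_L = 53 − 4L, labor demand is L(w) = (53 − w/13)/4.
dL/dw = −1/(52) = -1/52.
At w = 169, L = 10, so ε = (dL/dw)·(w/L) = (-1/52)·(169/10) = -0.325.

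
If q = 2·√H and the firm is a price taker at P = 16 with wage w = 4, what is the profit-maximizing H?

MP_H = (1/2)·2·H^(-1/2) = H^(-1/2).
Profit maximization for a price taker requires P·MP_H = w: 16·H^(-1/2) = 4.
So H^(-1/2) = 0.25, which gives H = 16.

H* = 16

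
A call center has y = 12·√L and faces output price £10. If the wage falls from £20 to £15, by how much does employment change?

ΔL = 7

From P·MP_L = w with MP_L = 6·L^(-1/2), the labor demand is L(w) = (60/w)^(2).
At w = 20: L = 9. At w = 15: L = 16.
ΔL = 16 − 9 = 7.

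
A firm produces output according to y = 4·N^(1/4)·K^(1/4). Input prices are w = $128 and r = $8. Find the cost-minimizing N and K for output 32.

N* = 16, K* = 256

Cost minimization requires the marginal rate of technical substitution to equal the input-price ratio: MP_N/MP_K = w/r.
Here MP_N/MP_K = (1/4)·(K/N)/(1/4) = (K/N). Setting this equal to 128/8 = 16 gives K = 16N.
Substituting into y = 32: 4·N^(1/4)·(16N)^(1/4) = 32.
Solving, N = 16 and K = 256.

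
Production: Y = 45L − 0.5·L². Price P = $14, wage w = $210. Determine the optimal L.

The marginal product of L is MP_L = 45 − L.
A price-taking firm hires until the value of the marginal product equals the wage: P·MP_L = w, so 14·(45 − L) = 210.
Then 45 − L = 15, giving L = 30.

L* = 30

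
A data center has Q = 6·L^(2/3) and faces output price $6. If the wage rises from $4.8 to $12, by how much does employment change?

ΔL = -117

From P·MP_L = w with MP_L = 4·L^(-1/3), the labor demand is L(w) = (24/w)^(3).
At w = 4.8: L = 125. At w = 12: L = 8.
ΔL = 8 − 125 = -117.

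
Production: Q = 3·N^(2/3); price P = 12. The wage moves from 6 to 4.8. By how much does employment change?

From P·MP_N = w with MP_N = 2·N^(-1/3), the labor demand is N(w) = (24/w)^(3).
At w = 6: N = 64. At w = 4.8: N = 125.
ΔN = 125 − 64 = 61.

ΔN = 61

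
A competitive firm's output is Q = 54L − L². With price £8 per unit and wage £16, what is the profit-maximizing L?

L* = 26

The marginal product of L is MP_L = 54 − 2L.
A price-taking firm hires until the value of the marginal product equals the wage: P·MP_L = w, so 8·(54 − 2L) = 16.
Then 54 − 2L = 2, giving L = 26.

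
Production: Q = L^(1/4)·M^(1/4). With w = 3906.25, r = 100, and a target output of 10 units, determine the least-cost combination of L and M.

L* = 16, M* = 625

Cost minimization requires the marginal rate of technical substitution to equal the input-price ratio: MP_L/MP_M = w/r.
Here MP_L/MP_M = (1/4)·(M/L)/(1/4) = (M/L). Setting this equal to 3906.25/100 = 39.0625 gives M = 39.0625L.
Substituting into Q = 10: L^(1/4)·(39.0625L)^(1/4) = 10.
Solving, L = 16 and M = 625.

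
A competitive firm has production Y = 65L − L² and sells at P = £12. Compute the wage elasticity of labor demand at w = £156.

ε = -0.25

From P·MP_L = w with MP_L = 65 − 2L, labor demand is L(w) = (65 − w/12)/2.
dL/dw = −1/(24) = -1/24.
At w = 156, L = 26, so ε = (dL/dw)·(w/L) = (-1/24)·(156/26) = -0.25.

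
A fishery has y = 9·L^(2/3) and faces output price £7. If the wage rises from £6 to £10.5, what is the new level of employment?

L* = 64

From P·MP_L = w with MP_L = 6·L^(-1/3), the labor demand is L(w) = (42/w)^(3).
At w = 6: L = 343. At w = 10.5: L = 64.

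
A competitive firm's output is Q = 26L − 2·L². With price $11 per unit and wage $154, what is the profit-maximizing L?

The marginal product of L is MP_L = 26 − 4L.
A price-taking firm hires until the value of the marginal product equals the wage: P·MP_L = w, so 11·(26 − 4L) = 154.
Then 26 − 4L = 14, giving L = 3.

L* = 3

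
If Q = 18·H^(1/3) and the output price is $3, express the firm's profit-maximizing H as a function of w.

MP_H = (1/3)·18·H^(-2/3) = 6·H^(-2/3).
Setting P·MP_H = w: 18·H^(-2/3) = w.
Solving for H: H^(-2/3) = w/18, so H = (18/w)^(3/2).

H(w) = (18/w)^(3/2)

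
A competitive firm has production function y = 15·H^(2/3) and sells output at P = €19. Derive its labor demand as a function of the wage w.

H(w) = 6859000/w³

MP_H = (2/3)·15·H^(-1/3) = 10·H^(-1/3).
Setting P·MP_H = w: 190·H^(-1/3) = w.
Solving for H: H^(-1/3) = w/190, so H = (190/w)^(3).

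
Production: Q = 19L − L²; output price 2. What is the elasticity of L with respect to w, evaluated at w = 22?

ε = -1.375

From P·MP_L = w with MP_L = 19 − 2L, labor demand is L(w) = (19 − w/2)/2.
dL/dw = −1/(4) = -0.25.
At w = 22, L = 4, so ε = (dL/dw)·(w/L) = (-0.25)·(22/4) = -1.375.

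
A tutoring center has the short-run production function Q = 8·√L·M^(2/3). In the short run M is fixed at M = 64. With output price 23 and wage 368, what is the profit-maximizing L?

L* = 16

With M = 64, MP_L = (1/2)·8·L^(-1/2)·64^(2/3) = 64·L^(-1/2).
Profit maximization for a price taker requires P·MP_L = w: 23·64·L^(-1/2) = 368.
So L^(-1/2) = 0.25, which gives L = 16.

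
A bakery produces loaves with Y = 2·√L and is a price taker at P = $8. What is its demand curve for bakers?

L(w) = 64/w²

MP_L = (1/2)·2·L^(-1/2) = L^(-1/2).
Setting P·MP_L = w: 8·L^(-1/2) = w.
Solving for L: L^(-1/2) = w/8, so L = (8/w)^(2).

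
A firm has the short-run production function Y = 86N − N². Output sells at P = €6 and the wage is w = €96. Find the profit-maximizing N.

The marginal product of N is MP_N = 86 − 2N.
A price-taking firm hires until the value of the marginal product equals the wage: P·MP_N = w, so 6·(86 − 2N) = 96.
Then 86 − 2N = 16, giving N = 35.

N* = 35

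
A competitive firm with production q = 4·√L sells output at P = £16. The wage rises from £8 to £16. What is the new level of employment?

L* = 4

From P·MP_L = w with MP_L = 2·L^(-1/2), the labor demand is L(w) = (32/w)^(2).
At w = 8: L = 16. At w = 16: L = 4.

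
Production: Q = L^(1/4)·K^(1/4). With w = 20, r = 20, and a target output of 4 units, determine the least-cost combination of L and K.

Cost minimization requires the marginal rate of technical substitution to equal the input-price ratio: MP_L/MP_K = w/r.
Here MP_L/MP_K = (1/4)·(K/L)/(1/4) = (K/L). Setting this equal to 20/20 = 1 gives K = L.
Substituting into Q = 4: L^(1/4)·(L)^(1/4) = 4.
Solving, L = 16 and K = 16.

L* = 16, K* = 16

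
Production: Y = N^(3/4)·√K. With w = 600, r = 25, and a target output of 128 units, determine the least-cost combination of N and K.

Cost minimization requires the marginal rate of technical substitution to equal the input-price ratio: MP_N/MP_K = w/r.
Here MP_N/MP_K = (3/4)·(K/N)/(1/2) = 1.5·(K/N). Setting this equal to 600/25 = 24 gives K = 16N.
Substituting into Y = 128: N^(3/4)·(16N)^(1/2) = 128.
Solving, N = 16 and K = 256.

N* = 16, K* = 256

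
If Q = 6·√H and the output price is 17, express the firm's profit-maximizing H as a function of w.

H(w) = 2601/w²

MP_H = (1/2)·6·H^(-1/2) = 3·H^(-1/2).
Setting P·MP_H = w: 51·H^(-1/2) = w.
Solving for H: H^(-1/2) = w/51, so H = (51/w)^(2).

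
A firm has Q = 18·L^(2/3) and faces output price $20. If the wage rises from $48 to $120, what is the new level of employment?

From P·MP_L = w with MP_L = 12·L^(-1/3), the labor demand is L(w) = (240/w)^(3).
At w = 48: L = 125. At w = 120: L = 8.

L* = 8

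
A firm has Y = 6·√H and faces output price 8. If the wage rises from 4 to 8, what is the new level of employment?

From P·MP_H = w with MP_H = 3·H^(-1/2), the labor demand is H(w) = (24/w)^(2).
At w = 4: H = 36. At w = 8: H = 9.

H* = 9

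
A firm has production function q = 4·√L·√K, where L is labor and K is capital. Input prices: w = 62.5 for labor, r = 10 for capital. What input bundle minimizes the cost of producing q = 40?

L* = 4, K* = 25

Cost minimization requires the marginal rate of technical substitution to equal the input-price ratio: MP_L/MP_K = w/r.
Here MP_L/MP_K = (1/2)·(K/L)/(1/2) = (K/L). Setting this equal to 62.5/10 = 6.25 gives K = 6.25L.
Substituting into q = 40: 4·L^(1/2)·(6.25L)^(1/2) = 40.
Solving, L = 4 and K = 25.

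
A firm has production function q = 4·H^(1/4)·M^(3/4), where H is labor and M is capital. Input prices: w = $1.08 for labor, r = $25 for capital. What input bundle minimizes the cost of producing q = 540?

H* = 625, M* = 81

Cost minimization requires the marginal rate of technical substitution to equal the input-price ratio: MP_H/MP_M = w/r.
Here MP_H/MP_M = (1/4)·(M/H)/(3/4) = (1/3)·(M/H). Setting this equal to 1.08/25 = 0.0432 gives M = 0.1296H.
Substituting into q = 540: 4·H^(1/4)·(0.1296H)^(3/4) = 540.
Solving, H = 625 and M = 81.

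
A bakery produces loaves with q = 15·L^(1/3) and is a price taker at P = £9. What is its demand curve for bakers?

L(w) = (45/w)^(3/2)

MP_L = (1/3)·15·L^(-2/3) = 5·L^(-2/3).
Setting P·MP_L = w: 45·L^(-2/3) = w.
Solving for L: L^(-2/3) = w/45, so L = (45/w)^(3/2).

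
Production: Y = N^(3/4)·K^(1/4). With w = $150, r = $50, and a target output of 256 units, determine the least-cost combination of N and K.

N* = 256, K* = 256

Cost minimization requires the marginal rate of technical substitution to equal the input-price ratio: MP_N/MP_K = w/r.
Here MP_N/MP_K = (3/4)·(K/N)/(1/4) = 3·(K/N). Setting this equal to 150/50 = 3 gives K = N.
Substituting into Y = 256: N^(3/4)·(N)^(1/4) = 256.
Solving, N = 256 and K = 256.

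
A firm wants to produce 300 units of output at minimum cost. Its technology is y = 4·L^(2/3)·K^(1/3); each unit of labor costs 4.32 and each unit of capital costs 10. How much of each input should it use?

Cost minimization requires the marginal rate of technical substitution to equal the input-price ratio: MP_L/MP_K = w/r.
Here MP_L/MP_K = (2/3)·(K/L)/(1/3) = 2·(K/L). Setting this equal to 4.32/10 = 0.432 gives K = 0.216L.
Substituting into y = 300: 4·L^(2/3)·(0.216L)^(1/3) = 300.
Solving, L = 125 and K = 27.

L* = 125, K* = 27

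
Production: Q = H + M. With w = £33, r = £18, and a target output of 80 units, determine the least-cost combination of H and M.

H* = 0, M* = 80

The inputs are perfect substitutes, so the firm uses whichever has the lower cost per unit of output.
Cost per unit of output via H is 33; via M it is 18. M is cheaper.
Producing Q = 80 with M alone: H = 0, M = 80.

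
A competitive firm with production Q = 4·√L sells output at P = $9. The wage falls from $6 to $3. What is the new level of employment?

From P·MP_L = w with MP_L = 2·L^(-1/2), the labor demand is L(w) = (18/w)^(2).
At w = 6: L = 9. At w = 3: L = 36.

L* = 36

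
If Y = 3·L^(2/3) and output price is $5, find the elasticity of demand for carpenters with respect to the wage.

MP_L = (2/3)·3·L^(-1/3), so P·MP_L = w gives 10·L^(-1/3) = w.
Solving, L(w) = (10/w)^(3). This is a constant-elasticity form: L ∝ w^(−3), so ε = −3.

ε = -3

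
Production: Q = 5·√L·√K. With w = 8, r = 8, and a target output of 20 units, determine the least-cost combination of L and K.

L* = 4, K* = 4

Cost minimization requires the marginal rate of technical substitution to equal the input-price ratio: MP_L/MP_K = w/r.
Here MP_L/MP_K = (1/2)·(K/L)/(1/2) = (K/L). Setting this equal to 8/8 = 1 gives K = L.
Substituting into Q = 20: 5·L^(1/2)·(L)^(1/2) = 20.
Solving, L = 4 and K = 4.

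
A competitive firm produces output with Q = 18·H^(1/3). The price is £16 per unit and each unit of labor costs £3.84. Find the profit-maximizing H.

MP_H = (1/3)·18·H^(-2/3) = 6·H^(-2/3).
Profit maximization for a price taker requires P·MP_H = w: 16·6·H^(-2/3) = 3.84.
So H^(-2/3) = 0.04, which gives H = 125.

H* = 125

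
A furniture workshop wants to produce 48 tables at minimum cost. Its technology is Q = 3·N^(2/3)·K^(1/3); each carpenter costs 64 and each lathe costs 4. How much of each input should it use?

N* = 8, K* = 64

Cost minimization requires the marginal rate of technical substitution to equal the input-price ratio: MP_N/MP_K = w/r.
Here MP_N/MP_K = (2/3)·(K/N)/(1/3) = 2·(K/N). Setting this equal to 64/4 = 16 gives K = 8N.
Substituting into Q = 48: 3·N^(2/3)·(8N)^(1/3) = 48.
Solving, N = 8 and K = 64.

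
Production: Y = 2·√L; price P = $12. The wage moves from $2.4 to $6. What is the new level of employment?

L* = 4

From P·MP_L = w with MP_L = L^(-1/2), the labor demand is L(w) = (12/w)^(2).
At w = 2.4: L = 25. At w = 6: L = 4.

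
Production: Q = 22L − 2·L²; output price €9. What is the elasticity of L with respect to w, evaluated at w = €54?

ε = -0.375

From P·MP_L = w with MP_L = 22 − 4L, labor demand is L(w) = (22 − w/9)/4.
dL/dw = −1/(36) = -1/36.
At w = 54, L = 4, so ε = (dL/dw)·(w/L) = (-1/36)·(54/4) = -0.375.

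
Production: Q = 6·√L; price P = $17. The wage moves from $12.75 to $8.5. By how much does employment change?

From P·MP_L = w with MP_L = 3·L^(-1/2), the labor demand is L(w) = (51/w)^(2).
At w = 12.75: L = 16. At w = 8.5: L = 36.
ΔL = 36 − 16 = 20.

ΔL = 20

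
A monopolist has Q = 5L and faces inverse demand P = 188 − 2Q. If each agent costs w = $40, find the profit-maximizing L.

L* = 9

Marginal revenue from the inverse demand is MR = 188 − 4Q.
The marginal product is MP_L = 5.
A monopolist hires until marginal revenue product equals the wage: MR·MP_L = w.
(188 − 20L)·5 = 40, so L = 9.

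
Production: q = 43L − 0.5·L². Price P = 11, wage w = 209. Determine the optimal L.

L* = 24

The marginal product of L is MP_L = 43 − L.
A price-taking firm hires until the value of the marginal product equals the wage: P·MP_L = w, so 11·(43 − L) = 209.
Then 43 − L = 19, giving L = 24.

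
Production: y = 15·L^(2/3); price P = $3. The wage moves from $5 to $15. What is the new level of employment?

From P·MP_L = w with MP_L = 10·L^(-1/3), the labor demand is L(w) = (30/w)^(3).
At w = 5: L = 216. At w = 15: L = 8.

L* = 8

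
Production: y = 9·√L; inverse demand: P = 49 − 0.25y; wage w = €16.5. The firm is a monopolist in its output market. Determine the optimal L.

Marginal revenue from the inverse demand is MR = 49 − 0.5y.
The marginal product is MP_L = 4.5·L^(-1/2).
A monopolist hires until marginal revenue product equals the wage: MR·MP_L = w.
At L, y = 9·√L. Substituting and solving: (49 − 4.5·√L)·4.5·L^(-1/2) = 16.5 gives L = 36.

L* = 36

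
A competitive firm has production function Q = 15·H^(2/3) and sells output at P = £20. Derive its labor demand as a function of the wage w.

MP_H = (2/3)·15·H^(-1/3) = 10·H^(-1/3).
Setting P·MP_H = w: 200·H^(-1/3) = w.
Solving for H: H^(-1/3) = w/200, so H = (200/w)^(3).

H(w) = 8000000/w³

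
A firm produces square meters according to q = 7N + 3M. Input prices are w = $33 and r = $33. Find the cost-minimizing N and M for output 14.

N* = 2, M* = 0

The inputs are perfect substitutes, so the firm uses whichever has the lower cost per unit of output.
Cost per unit of output via N is w/7 = 33/7; via M it is r/3 = 11. N is cheaper.
Producing q = 14 with N alone: N = 2, M = 0.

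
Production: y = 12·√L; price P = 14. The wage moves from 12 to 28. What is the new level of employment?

L* = 9

From P·MP_L = w with MP_L = 6·L^(-1/2), the labor demand is L(w) = (84/w)^(2).
At w = 12: L = 49. At w = 28: L = 9.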